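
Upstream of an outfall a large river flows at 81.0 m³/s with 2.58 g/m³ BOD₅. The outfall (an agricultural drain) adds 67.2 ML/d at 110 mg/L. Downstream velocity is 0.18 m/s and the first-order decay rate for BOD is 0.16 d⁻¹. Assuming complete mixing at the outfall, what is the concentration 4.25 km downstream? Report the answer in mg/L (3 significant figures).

3.45 mg/L

67.2 ML/d = 0.7778 m³/s.
After complete mixing, C₀ = (0.7778·110 + 81·2.58) / 81.78 = 3.602 mg/L.
Travel time t = 4250 m / 0.18 m/s = 2.361e+04 s = 0.2733 d.
C = 3.602·exp(−0.16·0.2733) = 3.602·0.9572 = 3.448 mg/L.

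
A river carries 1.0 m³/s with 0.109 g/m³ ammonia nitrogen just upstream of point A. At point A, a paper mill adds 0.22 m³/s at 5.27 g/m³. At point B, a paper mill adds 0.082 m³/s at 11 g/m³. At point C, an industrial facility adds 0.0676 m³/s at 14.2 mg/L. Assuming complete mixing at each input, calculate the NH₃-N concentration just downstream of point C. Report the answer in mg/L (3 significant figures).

After input A: C = (1·0.109 + 0.22·5.27) / 1.22 = 1.04 mg/L.
After input B: C = (1.22·1.04 + 0.082·11) / 1.302 = 1.667 mg/L.
After input C: C = (1.302·1.667 + 0.0676·14.2) / 1.37 = 2.286 mg/L.

2.29 mg/L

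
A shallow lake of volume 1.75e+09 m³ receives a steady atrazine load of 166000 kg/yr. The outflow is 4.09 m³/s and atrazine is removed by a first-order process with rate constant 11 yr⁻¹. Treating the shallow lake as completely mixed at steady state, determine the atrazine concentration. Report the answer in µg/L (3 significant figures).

8.57 µg/L

Outflow Q = 4.09 m³/s × 3.156e+07 s/yr = 1.291e+08 m³/yr.
Steady-state CSTR mass balance: W = Q·C + k·V·C, so C = W/(Q + kV).
Q + kV = 1.291e+08 + 11·1.75e+09 = 1.938e+10 m³/yr.
C = 166000/1.938e+10 = 8.566e-06 kg/m³ = 0.008566 mg/L = 8.566 µg/L.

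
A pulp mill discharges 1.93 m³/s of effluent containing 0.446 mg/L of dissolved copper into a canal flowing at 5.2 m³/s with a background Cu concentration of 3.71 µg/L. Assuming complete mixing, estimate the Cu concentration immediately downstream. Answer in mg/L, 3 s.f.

3.71 µg/L = 0.00371 mg/L.
Conservation of mass across the mixing zone: C = (1.93·0.446 + 5.2·0.00371) / (1.93 + 5.2) = 0.8801/7.13 = 0.1234 mg/L.

0.123 mg/L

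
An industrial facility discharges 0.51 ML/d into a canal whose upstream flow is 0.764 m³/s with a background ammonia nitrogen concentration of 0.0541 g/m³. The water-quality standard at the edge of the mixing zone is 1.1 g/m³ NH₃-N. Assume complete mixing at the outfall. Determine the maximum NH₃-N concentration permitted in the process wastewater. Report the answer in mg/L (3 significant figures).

136 mg/L

0.51 ML/d = 0.005903 m³/s.
Mass balance: 1.1·0.7699 = 0.005903·Cₑ + 0.764·0.0541.
Cₑ = (0.8469 − 0.04133) / 0.005903 = 136.5 mg/L.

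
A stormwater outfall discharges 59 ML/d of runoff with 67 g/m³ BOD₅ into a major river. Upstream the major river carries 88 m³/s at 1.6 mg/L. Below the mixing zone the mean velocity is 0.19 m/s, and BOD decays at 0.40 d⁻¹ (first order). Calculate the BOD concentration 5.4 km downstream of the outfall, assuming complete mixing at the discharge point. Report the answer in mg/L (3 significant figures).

59 ML/d = 0.6829 m³/s.
After complete mixing, C₀ = (0.6829·67 + 88·1.6) / 88.68 = 2.104 mg/L.
Travel time t = 5400 m / 0.19 m/s = 2.842e+04 s = 0.3289 d.
C = 2.104·exp(−0.40·0.3289) = 2.104·0.8767 = 1.844 mg/L.

1.84 mg/L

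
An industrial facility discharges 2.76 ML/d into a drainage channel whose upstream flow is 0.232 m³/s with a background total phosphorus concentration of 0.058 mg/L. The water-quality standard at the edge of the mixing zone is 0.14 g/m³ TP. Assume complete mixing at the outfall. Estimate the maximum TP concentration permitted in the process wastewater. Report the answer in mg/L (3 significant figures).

2.76 ML/d = 0.03194 m³/s.
Mass balance: 0.14·0.2639 = 0.03194·Cₑ + 0.232·0.058.
Cₑ = (0.03695 − 0.01346) / 0.03194 = 0.7355 mg/L.

0.736 mg/L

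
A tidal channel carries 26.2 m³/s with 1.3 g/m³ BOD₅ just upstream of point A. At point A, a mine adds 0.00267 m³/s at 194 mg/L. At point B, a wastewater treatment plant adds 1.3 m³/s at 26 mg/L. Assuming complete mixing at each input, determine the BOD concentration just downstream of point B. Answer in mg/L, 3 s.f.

After input A: C = (26.2·1.3 + 0.00267·194) / 26.2 = 1.32 mg/L.
After input B: C = (26.2·1.32 + 1.3·26) / 27.5 = 2.486 mg/L.

2.49 mg/L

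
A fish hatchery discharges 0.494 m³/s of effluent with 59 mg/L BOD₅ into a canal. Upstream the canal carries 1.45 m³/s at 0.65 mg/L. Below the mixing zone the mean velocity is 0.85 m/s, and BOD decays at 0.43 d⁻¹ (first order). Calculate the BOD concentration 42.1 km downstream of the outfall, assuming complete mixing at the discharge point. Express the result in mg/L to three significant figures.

12.1 mg/L

After complete mixing, C₀ = (0.494·59 + 1.45·0.65) / 1.944 = 15.48 mg/L.
Travel time t = 4.21e+04 m / 0.85 m/s = 4.953e+04 s = 0.5733 d.
C = 15.48·exp(−0.43·0.5733) = 15.48·0.7815 = 12.1 mg/L.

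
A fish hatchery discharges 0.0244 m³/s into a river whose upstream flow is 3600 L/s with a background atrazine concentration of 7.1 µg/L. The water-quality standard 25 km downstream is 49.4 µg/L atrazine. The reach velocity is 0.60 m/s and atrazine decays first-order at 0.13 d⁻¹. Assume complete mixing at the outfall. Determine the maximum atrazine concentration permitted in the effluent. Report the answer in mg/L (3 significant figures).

6.77 mg/L

3600 L/s = 3.6 m³/s.
7.1 µg/L = 0.0071 mg/L.
49.4 µg/L = 0.0494 mg/L.
Travel time to the compliance point: t = 2.5e+04/0.60 = 4.167e+04 s = 0.4823 d; decay factor exp(−0.13·0.4823) = 0.9392.
So the concentration just after mixing may be at most 0.0494/0.9392 = 0.0526 mg/L.
Mass balance: 0.0526·3.624 = 0.0244·Cₑ + 3.6·0.0071.
Cₑ = (0.1906 − 0.02556) / 0.0244 = 6.765 mg/L.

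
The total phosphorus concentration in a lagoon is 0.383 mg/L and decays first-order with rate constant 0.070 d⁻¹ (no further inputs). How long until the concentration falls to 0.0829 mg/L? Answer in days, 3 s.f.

t = ln(C₀/C)/k = ln(0.383/0.0829)/0.070 = 1.53/0.070 = 21.86 d.

21.9 d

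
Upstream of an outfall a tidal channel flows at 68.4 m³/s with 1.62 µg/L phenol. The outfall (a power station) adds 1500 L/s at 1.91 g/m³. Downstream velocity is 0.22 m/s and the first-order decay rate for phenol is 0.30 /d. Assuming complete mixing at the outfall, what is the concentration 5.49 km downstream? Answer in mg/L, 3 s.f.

1500 L/s = 1.5 m³/s.
1.62 µg/L = 0.00162 mg/L.
After complete mixing, C₀ = (1.5·1.91 + 68.4·0.00162) / 69.9 = 0.04257 mg/L.
Travel time t = 5490 m / 0.22 m/s = 2.495e+04 s = 0.2888 d.
C = 0.04257·exp(−0.30·0.2888) = 0.04257·0.917 = 0.03904 mg/L.

0.0390 mg/L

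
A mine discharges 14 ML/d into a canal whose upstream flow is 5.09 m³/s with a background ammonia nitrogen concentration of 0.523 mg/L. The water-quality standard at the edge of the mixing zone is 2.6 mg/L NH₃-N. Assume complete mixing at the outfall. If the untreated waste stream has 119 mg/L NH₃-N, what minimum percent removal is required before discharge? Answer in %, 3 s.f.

43.0 %

14 ML/d = 0.162 m³/s.
Mass balance: 2.6·5.252 = 0.162·Cₑ + 5.09·0.523.
Cₑ = (13.66 − 2.662) / 0.162 = 67.84 mg/L.
Required removal = 1 − 67.84/119 = 42.99 %.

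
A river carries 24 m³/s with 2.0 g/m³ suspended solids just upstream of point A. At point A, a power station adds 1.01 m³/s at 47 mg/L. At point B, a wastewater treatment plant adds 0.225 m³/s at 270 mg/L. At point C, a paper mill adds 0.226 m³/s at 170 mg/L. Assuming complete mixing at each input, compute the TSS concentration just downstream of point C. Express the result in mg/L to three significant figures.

7.64 mg/L

After input A: C = (24·2 + 1.01·47) / 25.01 = 3.817 mg/L.
After input B: C = (25.01·3.817 + 0.225·270) / 25.24 = 6.191 mg/L.
After input C: C = (25.24·6.191 + 0.226·170) / 25.46 = 7.645 mg/L.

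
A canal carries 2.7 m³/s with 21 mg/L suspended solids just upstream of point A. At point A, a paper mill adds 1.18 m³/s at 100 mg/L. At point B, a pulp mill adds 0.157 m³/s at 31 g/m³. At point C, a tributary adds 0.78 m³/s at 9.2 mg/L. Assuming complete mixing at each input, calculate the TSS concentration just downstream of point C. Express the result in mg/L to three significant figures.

38.8 mg/L

After input A: C = (2.7·21 + 1.18·100) / 3.88 = 45.03 mg/L.
After input B: C = (3.88·45.03 + 0.157·31) / 4.037 = 44.48 mg/L.
After input C: C = (4.037·44.48 + 0.78·9.2) / 4.817 = 38.77 mg/L.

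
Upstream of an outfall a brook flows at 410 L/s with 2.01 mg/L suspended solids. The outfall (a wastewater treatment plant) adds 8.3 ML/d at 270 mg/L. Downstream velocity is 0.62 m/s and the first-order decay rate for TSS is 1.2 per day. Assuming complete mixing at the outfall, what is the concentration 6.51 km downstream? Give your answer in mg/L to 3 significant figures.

45.7 mg/L

8.3 ML/d = 0.09606 m³/s.
410 L/s = 0.41 m³/s.
After complete mixing, C₀ = (0.09606·270 + 0.41·2.01) / 0.5061 = 52.88 mg/L.
Travel time t = 6510 m / 0.62 m/s = 1.05e+04 s = 0.1215 d.
C = 52.88·exp(−1.2·0.1215) = 52.88·0.8643 = 45.71 mg/L.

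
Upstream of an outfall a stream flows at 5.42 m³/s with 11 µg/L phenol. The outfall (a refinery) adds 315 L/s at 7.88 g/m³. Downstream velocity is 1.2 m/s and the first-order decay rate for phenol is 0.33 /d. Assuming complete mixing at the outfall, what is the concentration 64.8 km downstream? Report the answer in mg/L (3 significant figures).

315 L/s = 0.315 m³/s.
11 µg/L = 0.011 mg/L.
After complete mixing, C₀ = (0.315·7.88 + 5.42·0.011) / 5.735 = 0.4432 mg/L.
Travel time t = 6.48e+04 m / 1.2 m/s = 5.4e+04 s = 0.625 d.
C = 0.4432·exp(−0.33·0.625) = 0.4432·0.8136 = 0.3606 mg/L.

0.361 mg/L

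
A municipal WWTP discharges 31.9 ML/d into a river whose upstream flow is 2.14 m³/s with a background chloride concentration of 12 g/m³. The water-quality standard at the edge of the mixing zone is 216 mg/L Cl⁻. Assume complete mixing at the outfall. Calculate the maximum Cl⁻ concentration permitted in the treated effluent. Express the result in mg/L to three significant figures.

31.9 ML/d = 0.3692 m³/s.
Mass balance: 216·2.509 = 0.3692·Cₑ + 2.14·12.
Cₑ = (542 − 25.68) / 0.3692 = 1398 mg/L.

1400 mg/L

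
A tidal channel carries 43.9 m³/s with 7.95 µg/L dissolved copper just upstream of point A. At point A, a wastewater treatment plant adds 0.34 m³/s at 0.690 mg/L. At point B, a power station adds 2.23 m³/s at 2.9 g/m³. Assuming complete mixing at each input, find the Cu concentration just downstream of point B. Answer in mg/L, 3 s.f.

0.152 mg/L

7.95 µg/L = 0.00795 mg/L.
After input A: C = (43.9·0.00795 + 0.34·0.69) / 44.24 = 0.01319 mg/L.
After input B: C = (44.24·0.01319 + 2.23·2.9) / 46.47 = 0.1517 mg/L.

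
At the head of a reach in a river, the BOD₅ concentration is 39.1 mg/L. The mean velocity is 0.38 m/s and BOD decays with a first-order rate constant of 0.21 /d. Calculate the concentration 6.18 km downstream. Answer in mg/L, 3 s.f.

Travel time t = 6.18 km / 0.38 m/s = 6180/0.38 = 1.626e+04 s = 0.1882 d.
First-order decay: C = 39.1·exp(−0.21·0.1882) = 39.1·0.9612 = 37.58 mg/L.

37.6 mg/L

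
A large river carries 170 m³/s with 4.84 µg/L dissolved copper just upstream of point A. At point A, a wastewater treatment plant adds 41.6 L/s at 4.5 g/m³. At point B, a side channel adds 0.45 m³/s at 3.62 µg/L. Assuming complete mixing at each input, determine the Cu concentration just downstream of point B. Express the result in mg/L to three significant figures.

0.00593 mg/L

4.84 µg/L = 0.00484 mg/L.
41.6 L/s = 0.0416 m³/s.
After input A: C = (170·0.00484 + 0.0416·4.5) / 170 = 0.00594 mg/L.
3.62 µg/L = 0.00362 mg/L.
After input B: C = (170·0.00594 + 0.45·0.00362) / 170.5 = 0.005934 mg/L.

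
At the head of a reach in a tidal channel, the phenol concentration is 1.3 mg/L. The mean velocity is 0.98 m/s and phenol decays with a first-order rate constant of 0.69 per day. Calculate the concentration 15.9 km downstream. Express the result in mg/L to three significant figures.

1.14 mg/L

Travel time t = 15.9 km / 0.98 m/s = 1.59e+04/0.98 = 1.622e+04 s = 0.1878 d.
First-order decay: C = 1.3·exp(−0.69·0.1878) = 1.3·0.8785 = 1.142 mg/L.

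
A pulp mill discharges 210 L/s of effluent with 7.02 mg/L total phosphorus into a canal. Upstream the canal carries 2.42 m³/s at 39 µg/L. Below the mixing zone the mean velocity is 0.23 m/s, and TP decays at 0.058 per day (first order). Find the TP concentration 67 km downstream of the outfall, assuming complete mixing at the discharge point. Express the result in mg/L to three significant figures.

0.490 mg/L

210 L/s = 0.21 m³/s.
39 µg/L = 0.039 mg/L.
After complete mixing, C₀ = (0.21·7.02 + 2.42·0.039) / 2.63 = 0.5964 mg/L.
Travel time t = 6.7e+04 m / 0.23 m/s = 2.913e+05 s = 3.372 d.
C = 0.5964·exp(−0.058·3.372) = 0.5964·0.8224 = 0.4905 mg/L.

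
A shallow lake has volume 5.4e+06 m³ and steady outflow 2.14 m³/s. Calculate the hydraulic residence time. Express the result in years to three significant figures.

0.0800 yr

Q = 2.14 m³/s × 3.156e+07 s/yr = 6.753e+07 m³/yr.
Hydraulic residence time τ = V/Q = 5.4e+06/6.753e+07 = 0.07996 yr.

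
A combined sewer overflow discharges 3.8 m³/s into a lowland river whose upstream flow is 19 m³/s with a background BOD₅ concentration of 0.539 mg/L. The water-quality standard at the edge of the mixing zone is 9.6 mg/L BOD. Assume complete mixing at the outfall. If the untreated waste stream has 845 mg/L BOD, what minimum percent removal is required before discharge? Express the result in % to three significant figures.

93.5 %

Mass balance: 9.6·22.8 = 3.8·Cₑ + 19·0.539.
Cₑ = (218.9 − 10.24) / 3.8 = 54.91 mg/L.
Required removal = 1 − 54.91/845 = 93.5 %.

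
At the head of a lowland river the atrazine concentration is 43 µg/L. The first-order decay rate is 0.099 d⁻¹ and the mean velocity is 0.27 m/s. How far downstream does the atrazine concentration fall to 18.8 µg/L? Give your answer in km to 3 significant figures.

From C = C₀·e^(−kt), t = ln(C₀/C)/k = ln(43/18.8)/0.099 = 0.8273/0.099 = 8.357 d.
Distance = v·t = 0.27 m/s × 7.22e+05 s = 1.95e+05 m = 195 km.

195 km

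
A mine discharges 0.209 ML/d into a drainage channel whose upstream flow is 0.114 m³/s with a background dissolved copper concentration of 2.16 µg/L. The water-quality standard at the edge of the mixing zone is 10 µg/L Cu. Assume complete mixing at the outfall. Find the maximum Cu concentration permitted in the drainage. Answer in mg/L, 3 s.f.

0.209 ML/d = 0.002419 m³/s.
2.16 µg/L = 0.00216 mg/L.
10 µg/L = 0.01 mg/L.
Mass balance: 0.01·0.1164 = 0.002419·Cₑ + 0.114·0.00216.
Cₑ = (0.001164 − 0.0002462) / 0.002419 = 0.3795 mg/L.

0.379 mg/L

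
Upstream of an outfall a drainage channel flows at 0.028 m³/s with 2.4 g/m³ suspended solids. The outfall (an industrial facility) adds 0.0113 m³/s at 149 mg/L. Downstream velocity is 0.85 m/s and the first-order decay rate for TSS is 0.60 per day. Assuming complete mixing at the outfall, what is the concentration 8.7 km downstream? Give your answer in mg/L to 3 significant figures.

41.5 mg/L

After complete mixing, C₀ = (0.0113·149 + 0.028·2.4) / 0.0393 = 44.55 mg/L.
Travel time t = 8700 m / 0.85 m/s = 1.024e+04 s = 0.1185 d.
C = 44.55·exp(−0.60·0.1185) = 44.55·0.9314 = 41.5 mg/L.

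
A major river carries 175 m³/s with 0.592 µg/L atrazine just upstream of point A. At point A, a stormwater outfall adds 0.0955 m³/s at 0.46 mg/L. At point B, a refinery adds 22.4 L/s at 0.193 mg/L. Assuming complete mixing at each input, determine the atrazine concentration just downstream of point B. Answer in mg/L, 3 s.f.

0.000867 mg/L

0.592 µg/L = 0.000592 mg/L.
After input A: C = (175·0.000592 + 0.0955·0.46) / 175.1 = 0.0008426 mg/L.
22.4 L/s = 0.0224 m³/s.
After input B: C = (175.1·0.0008426 + 0.0224·0.193) / 175.1 = 0.0008671 mg/L.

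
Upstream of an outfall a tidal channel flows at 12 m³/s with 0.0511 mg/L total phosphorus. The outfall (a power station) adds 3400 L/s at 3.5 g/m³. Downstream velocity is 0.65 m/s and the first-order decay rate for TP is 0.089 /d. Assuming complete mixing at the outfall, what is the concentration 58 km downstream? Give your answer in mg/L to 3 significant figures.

0.741 mg/L

3400 L/s = 3.4 m³/s.
After complete mixing, C₀ = (3.4·3.5 + 12·0.0511) / 15.4 = 0.8125 mg/L.
Travel time t = 5.8e+04 m / 0.65 m/s = 8.923e+04 s = 1.033 d.
C = 0.8125·exp(−0.089·1.033) = 0.8125·0.9122 = 0.7412 mg/L.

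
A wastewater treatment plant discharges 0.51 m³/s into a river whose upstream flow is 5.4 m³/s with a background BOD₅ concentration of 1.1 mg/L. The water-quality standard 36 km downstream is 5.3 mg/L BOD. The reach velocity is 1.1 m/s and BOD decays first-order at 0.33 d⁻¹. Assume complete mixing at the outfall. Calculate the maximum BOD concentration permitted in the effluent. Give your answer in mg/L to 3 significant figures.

57.9 mg/L

Travel time to the compliance point: t = 3.6e+04/1.1 = 3.273e+04 s = 0.3788 d; decay factor exp(−0.33·0.3788) = 0.8825.
So the concentration just after mixing may be at most 5.3/0.8825 = 6.006 mg/L.
Mass balance: 6.006·5.91 = 0.51·Cₑ + 5.4·1.1.
Cₑ = (35.49 − 5.94) / 0.51 = 57.95 mg/L.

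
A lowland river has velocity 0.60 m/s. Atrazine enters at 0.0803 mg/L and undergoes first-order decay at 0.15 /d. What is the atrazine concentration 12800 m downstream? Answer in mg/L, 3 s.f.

0.0774 mg/L

Travel time t = 12800 m / 0.60 m/s = 1.28e+04/0.60 = 2.133e+04 s = 0.2469 d.
First-order decay: C = 0.0803·exp(−0.15·0.2469) = 0.0803·0.9636 = 0.07738 mg/L.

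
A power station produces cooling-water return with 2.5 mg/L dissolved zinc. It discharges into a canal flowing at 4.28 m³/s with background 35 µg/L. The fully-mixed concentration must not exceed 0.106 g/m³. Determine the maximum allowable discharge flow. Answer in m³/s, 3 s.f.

35 µg/L = 0.035 mg/L.
Mass balance at complete mixing: C_std·(Q_w + Q_r) = Q_w·C_e + Q_r·C_b.
Rearranging, Q_w = Q_r·(C_std − C_b)/(C_e − C_std) = 4.28·(0.106 − 0.035) / (2.5 − 0.106) = 0.1269 m³/s.

0.127 m³/s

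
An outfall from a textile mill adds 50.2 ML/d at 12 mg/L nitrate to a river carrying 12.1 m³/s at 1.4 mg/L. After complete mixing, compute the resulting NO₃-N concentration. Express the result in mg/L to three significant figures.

50.2 ML/d = 0.581 m³/s.
Flow-weighted mixing gives C = (0.581·12 + 12.1·1.4) / (0.581 + 12.1) = 23.91/12.68 = 1.886 mg/L.

1.89 mg/L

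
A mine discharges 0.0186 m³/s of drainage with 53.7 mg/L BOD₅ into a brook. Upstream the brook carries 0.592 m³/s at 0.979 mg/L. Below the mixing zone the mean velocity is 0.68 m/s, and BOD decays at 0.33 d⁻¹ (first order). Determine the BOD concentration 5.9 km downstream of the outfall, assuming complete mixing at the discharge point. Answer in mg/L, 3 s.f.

After complete mixing, C₀ = (0.0186·53.7 + 0.592·0.979) / 0.6106 = 2.585 mg/L.
Travel time t = 5900 m / 0.68 m/s = 8676 s = 0.1004 d.
C = 2.585·exp(−0.33·0.1004) = 2.585·0.9674 = 2.501 mg/L.

2.50 mg/L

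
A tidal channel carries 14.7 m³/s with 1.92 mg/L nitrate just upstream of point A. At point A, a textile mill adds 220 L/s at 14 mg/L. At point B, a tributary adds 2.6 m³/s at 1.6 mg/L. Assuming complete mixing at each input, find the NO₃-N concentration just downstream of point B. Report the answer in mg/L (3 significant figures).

2.02 mg/L

220 L/s = 0.22 m³/s.
After input A: C = (14.7·1.92 + 0.22·14) / 14.92 = 2.098 mg/L.
After input B: C = (14.92·2.098 + 2.6·1.6) / 17.52 = 2.024 mg/L.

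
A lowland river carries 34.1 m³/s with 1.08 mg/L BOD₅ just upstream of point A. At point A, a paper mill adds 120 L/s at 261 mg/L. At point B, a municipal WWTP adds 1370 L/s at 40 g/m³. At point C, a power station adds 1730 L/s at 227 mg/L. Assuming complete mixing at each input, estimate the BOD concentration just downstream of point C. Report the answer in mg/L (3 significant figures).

13.8 mg/L

120 L/s = 0.12 m³/s.
After input A: C = (34.1·1.08 + 0.12·261) / 34.22 = 1.991 mg/L.
1370 L/s = 1.37 m³/s.
After input B: C = (34.22·1.991 + 1.37·40) / 35.59 = 3.455 mg/L.
1730 L/s = 1.73 m³/s.
After input C: C = (35.59·3.455 + 1.73·227) / 37.32 = 13.82 mg/L.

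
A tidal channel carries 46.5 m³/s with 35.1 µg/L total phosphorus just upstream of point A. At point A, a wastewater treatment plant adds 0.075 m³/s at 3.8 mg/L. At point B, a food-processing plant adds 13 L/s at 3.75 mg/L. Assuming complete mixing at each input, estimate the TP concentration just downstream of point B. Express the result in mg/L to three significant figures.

0.0422 mg/L

35.1 µg/L = 0.0351 mg/L.
After input A: C = (46.5·0.0351 + 0.075·3.8) / 46.58 = 0.04116 mg/L.
13 L/s = 0.013 m³/s.
After input B: C = (46.58·0.04116 + 0.013·3.75) / 46.59 = 0.0422 mg/L.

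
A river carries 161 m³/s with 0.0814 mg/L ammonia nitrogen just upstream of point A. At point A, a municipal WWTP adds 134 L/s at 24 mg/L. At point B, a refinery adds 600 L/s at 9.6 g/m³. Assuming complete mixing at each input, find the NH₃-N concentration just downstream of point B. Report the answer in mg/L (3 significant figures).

0.137 mg/L

134 L/s = 0.134 m³/s.
After input A: C = (161·0.0814 + 0.134·24) / 161.1 = 0.1013 mg/L.
600 L/s = 0.6 m³/s.
After input B: C = (161.1·0.1013 + 0.6·9.6) / 161.7 = 0.1365 mg/L.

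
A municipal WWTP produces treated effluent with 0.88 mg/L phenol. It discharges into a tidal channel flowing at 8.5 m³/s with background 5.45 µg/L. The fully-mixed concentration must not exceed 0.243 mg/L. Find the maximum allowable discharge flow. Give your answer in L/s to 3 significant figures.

5.45 µg/L = 0.00545 mg/L.
Mass balance at complete mixing: C_std·(Q_w + Q_r) = Q_w·C_e + Q_r·C_b.
Rearranging, Q_w = Q_r·(C_std − C_b)/(C_e − C_std) = 8.5·(0.243 − 0.00545) / (0.88 − 0.243) = 3.17 m³/s.
= 3170 L/s.

3170 L/s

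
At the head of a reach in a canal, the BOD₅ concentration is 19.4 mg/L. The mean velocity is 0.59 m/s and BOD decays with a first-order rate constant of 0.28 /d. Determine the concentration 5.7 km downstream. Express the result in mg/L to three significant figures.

Travel time t = 5.7 km / 0.59 m/s = 5700/0.59 = 9661 s = 0.1118 d.
First-order decay: C = 19.4·exp(−0.28·0.1118) = 19.4·0.9692 = 18.8 mg/L.

18.8 mg/L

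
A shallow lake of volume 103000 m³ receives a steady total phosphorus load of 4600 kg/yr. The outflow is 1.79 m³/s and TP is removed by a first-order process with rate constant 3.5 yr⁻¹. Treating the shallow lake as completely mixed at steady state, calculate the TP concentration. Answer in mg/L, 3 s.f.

0.0809 mg/L

Outflow Q = 1.79 m³/s × 3.156e+07 s/yr = 5.649e+07 m³/yr.
Steady-state CSTR mass balance: W = Q·C + k·V·C, so C = W/(Q + kV).
Q + kV = 5.649e+07 + 3.5·103000 = 5.685e+07 m³/yr.
C = 4600/5.685e+07 = 8.092e-05 kg/m³ = 0.08092 mg/L.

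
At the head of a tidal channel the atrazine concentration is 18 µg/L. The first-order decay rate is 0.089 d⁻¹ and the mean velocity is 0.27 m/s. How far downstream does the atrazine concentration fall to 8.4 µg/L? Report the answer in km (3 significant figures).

200 km

From C = C₀·e^(−kt), t = ln(C₀/C)/k = ln(18/8.4)/0.089 = 0.7621/0.089 = 8.563 d.
Distance = v·t = 0.27 m/s × 7.399e+05 s = 1.998e+05 m = 199.8 km.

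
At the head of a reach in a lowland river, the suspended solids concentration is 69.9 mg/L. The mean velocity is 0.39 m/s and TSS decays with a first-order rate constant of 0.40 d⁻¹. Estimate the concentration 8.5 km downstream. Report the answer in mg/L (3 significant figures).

63.2 mg/L

Travel time t = 8.5 km / 0.39 m/s = 8500/0.39 = 2.179e+04 s = 0.2523 d.
First-order decay: C = 69.9·exp(−0.40·0.2523) = 69.9·0.904 = 63.19 mg/L.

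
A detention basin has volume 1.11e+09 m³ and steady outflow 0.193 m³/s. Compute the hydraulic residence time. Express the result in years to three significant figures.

182 yr

Q = 0.193 m³/s × 3.156e+07 s/yr = 6.091e+06 m³/yr.
Hydraulic residence time τ = V/Q = 1.11e+09/6.091e+06 = 182.2 yr.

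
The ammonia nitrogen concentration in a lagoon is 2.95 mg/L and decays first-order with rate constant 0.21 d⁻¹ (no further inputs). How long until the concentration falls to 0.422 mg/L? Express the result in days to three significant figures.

9.26 d

t = ln(C₀/C)/k = ln(2.95/0.422)/0.21 = 1.945/0.21 = 9.26 d.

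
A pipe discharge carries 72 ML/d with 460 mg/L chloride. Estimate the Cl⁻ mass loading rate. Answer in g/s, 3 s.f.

72 ML/d = 0.8333 m³/s.
Mass flux = Q·C = 0.8333 m³/s × 460 g/m³ = 383.3 g/s.

383 g/s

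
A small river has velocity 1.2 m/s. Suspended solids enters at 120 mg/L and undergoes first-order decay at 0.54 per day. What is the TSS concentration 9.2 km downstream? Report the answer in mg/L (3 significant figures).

114 mg/L

Travel time t = 9.2 km / 1.2 m/s = 9200/1.2 = 7667 s = 0.08873 d.
First-order decay: C = 120·exp(−0.54·0.08873) = 120·0.9532 = 114.4 mg/L.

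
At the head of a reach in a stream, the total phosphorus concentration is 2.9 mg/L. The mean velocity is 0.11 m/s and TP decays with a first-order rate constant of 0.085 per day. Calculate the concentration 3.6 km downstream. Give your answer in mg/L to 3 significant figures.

Travel time t = 3.6 km / 0.11 m/s = 3600/0.11 = 3.273e+04 s = 0.3788 d.
First-order decay: C = 2.9·exp(−0.085·0.3788) = 2.9·0.9683 = 2.808 mg/L.

2.81 mg/L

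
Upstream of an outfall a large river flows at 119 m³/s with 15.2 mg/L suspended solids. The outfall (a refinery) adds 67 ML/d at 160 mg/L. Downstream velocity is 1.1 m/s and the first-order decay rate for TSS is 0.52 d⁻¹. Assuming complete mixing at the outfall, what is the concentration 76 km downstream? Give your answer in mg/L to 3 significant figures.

67 ML/d = 0.7755 m³/s.
After complete mixing, C₀ = (0.7755·160 + 119·15.2) / 119.8 = 16.14 mg/L.
Travel time t = 7.6e+04 m / 1.1 m/s = 6.909e+04 s = 0.7997 d.
C = 16.14·exp(−0.52·0.7997) = 16.14·0.6598 = 10.65 mg/L.

10.6 mg/L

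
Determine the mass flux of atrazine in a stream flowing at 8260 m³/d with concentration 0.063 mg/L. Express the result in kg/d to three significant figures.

0.520 kg/d

8260 m³/d = 0.0956 m³/s.
Mass flux = Q·C = 0.0956 m³/s × 0.063 g/m³ = 0.006023 g/s.
= 0.006023 g/s × 86.4 = 0.5204 kg/d.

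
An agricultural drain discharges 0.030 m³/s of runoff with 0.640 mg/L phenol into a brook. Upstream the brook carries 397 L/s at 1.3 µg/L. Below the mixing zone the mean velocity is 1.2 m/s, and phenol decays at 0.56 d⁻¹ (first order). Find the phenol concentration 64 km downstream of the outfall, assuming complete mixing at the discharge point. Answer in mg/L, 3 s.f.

0.0327 mg/L

397 L/s = 0.397 m³/s.
1.3 µg/L = 0.0013 mg/L.
After complete mixing, C₀ = (0.03·0.64 + 0.397·0.0013) / 0.427 = 0.04617 mg/L.
Travel time t = 6.4e+04 m / 1.2 m/s = 5.333e+04 s = 0.6173 d.
C = 0.04617·exp(−0.56·0.6173) = 0.04617·0.7077 = 0.03268 mg/L.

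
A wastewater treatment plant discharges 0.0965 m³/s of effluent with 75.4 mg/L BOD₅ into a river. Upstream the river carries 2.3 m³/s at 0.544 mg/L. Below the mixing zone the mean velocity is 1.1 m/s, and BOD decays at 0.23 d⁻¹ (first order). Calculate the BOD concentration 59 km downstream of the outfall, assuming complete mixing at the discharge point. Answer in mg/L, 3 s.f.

After complete mixing, C₀ = (0.0965·75.4 + 2.3·0.544) / 2.396 = 3.558 mg/L.
Travel time t = 5.9e+04 m / 1.1 m/s = 5.364e+04 s = 0.6208 d.
C = 3.558·exp(−0.23·0.6208) = 3.558·0.8669 = 3.085 mg/L.

3.08 mg/L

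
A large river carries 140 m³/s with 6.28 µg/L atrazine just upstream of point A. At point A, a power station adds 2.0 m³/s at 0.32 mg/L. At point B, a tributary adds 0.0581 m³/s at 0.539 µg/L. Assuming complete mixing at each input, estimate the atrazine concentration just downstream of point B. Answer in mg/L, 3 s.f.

0.0107 mg/L

6.28 µg/L = 0.00628 mg/L.
After input A: C = (140·0.00628 + 2·0.32) / 142 = 0.0107 mg/L.
0.539 µg/L = 0.000539 mg/L.
After input B: C = (142·0.0107 + 0.0581·0.000539) / 142.1 = 0.01069 mg/L.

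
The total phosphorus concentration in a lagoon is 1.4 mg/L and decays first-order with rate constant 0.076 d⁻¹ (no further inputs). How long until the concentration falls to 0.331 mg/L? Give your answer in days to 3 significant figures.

t = ln(C₀/C)/k = ln(1.4/0.331)/0.076 = 1.442/0.076 = 18.98 d.

19.0 d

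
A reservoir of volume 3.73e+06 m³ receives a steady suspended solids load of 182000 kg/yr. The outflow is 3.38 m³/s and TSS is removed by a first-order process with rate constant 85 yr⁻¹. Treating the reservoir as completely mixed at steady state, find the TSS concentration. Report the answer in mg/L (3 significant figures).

Outflow Q = 3.38 m³/s × 3.156e+07 s/yr = 1.067e+08 m³/yr.
Steady-state CSTR mass balance: W = Q·C + k·V·C, so C = W/(Q + kV).
Q + kV = 1.067e+08 + 85·3.73e+06 = 4.237e+08 m³/yr.
C = 182000/4.237e+08 = 0.0004295 kg/m³ = 0.4295 mg/L.

0.430 mg/L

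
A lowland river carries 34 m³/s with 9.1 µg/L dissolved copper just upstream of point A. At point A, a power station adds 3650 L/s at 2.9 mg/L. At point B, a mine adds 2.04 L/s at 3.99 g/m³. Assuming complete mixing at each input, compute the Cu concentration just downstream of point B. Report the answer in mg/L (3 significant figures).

9.1 µg/L = 0.0091 mg/L.
3650 L/s = 3.65 m³/s.
After input A: C = (34·0.0091 + 3.65·2.9) / 37.65 = 0.2894 mg/L.
2.04 L/s = 0.00204 m³/s.
After input B: C = (37.65·0.2894 + 0.00204·3.99) / 37.65 = 0.2896 mg/L.

0.290 mg/L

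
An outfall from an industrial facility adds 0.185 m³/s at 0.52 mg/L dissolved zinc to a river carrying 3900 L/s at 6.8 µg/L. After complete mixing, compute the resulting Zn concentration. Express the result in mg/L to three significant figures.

3900 L/s = 3.9 m³/s.
6.8 µg/L = 0.0068 mg/L.
Flow-weighted mixing gives C = (0.185·0.52 + 3.9·0.0068) / (0.185 + 3.9) = 0.1227/4.085 = 0.03004 mg/L.

0.0300 mg/L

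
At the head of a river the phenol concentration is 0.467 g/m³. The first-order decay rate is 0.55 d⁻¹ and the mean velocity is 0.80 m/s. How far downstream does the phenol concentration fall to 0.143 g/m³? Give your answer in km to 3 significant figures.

149 km

From C = C₀·e^(−kt), t = ln(C₀/C)/k = ln(0.467/0.143)/0.55 = 1.183/0.55 = 2.152 d.
Distance = v·t = 0.80 m/s × 1.859e+05 s = 1.487e+05 m = 148.7 km.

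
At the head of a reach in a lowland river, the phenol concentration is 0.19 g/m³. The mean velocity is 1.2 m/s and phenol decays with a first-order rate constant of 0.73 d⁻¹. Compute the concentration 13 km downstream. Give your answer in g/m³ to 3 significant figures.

0.173 g/m³

Travel time t = 13 km / 1.2 m/s = 1.3e+04/1.2 = 1.083e+04 s = 0.1254 d.
First-order decay: C = 0.19·exp(−0.73·0.1254) = 0.19·0.9125 = 0.1734 g/m³.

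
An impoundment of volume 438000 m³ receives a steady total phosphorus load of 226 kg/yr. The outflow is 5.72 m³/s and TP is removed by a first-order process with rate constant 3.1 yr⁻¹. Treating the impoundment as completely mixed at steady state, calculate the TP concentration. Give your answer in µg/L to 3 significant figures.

Outflow Q = 5.72 m³/s × 3.156e+07 s/yr = 1.805e+08 m³/yr.
Steady-state CSTR mass balance: W = Q·C + k·V·C, so C = W/(Q + kV).
Q + kV = 1.805e+08 + 3.1·438000 = 1.819e+08 m³/yr.
C = 226/1.819e+08 = 1.243e-06 kg/m³ = 0.001243 mg/L = 1.243 µg/L.

1.24 µg/L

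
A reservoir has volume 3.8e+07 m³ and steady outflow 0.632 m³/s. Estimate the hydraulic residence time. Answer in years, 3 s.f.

Q = 0.632 m³/s × 3.156e+07 s/yr = 1.994e+07 m³/yr.
Hydraulic residence time τ = V/Q = 3.8e+07/1.994e+07 = 1.905 yr.

1.91 yr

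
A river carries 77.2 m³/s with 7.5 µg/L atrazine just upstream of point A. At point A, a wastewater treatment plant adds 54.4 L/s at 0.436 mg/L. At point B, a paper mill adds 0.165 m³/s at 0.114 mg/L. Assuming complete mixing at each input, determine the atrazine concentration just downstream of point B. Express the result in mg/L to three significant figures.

0.00803 mg/L

7.5 µg/L = 0.0075 mg/L.
54.4 L/s = 0.0544 m³/s.
After input A: C = (77.2·0.0075 + 0.0544·0.436) / 77.25 = 0.007802 mg/L.
After input B: C = (77.25·0.007802 + 0.165·0.114) / 77.42 = 0.008028 mg/L.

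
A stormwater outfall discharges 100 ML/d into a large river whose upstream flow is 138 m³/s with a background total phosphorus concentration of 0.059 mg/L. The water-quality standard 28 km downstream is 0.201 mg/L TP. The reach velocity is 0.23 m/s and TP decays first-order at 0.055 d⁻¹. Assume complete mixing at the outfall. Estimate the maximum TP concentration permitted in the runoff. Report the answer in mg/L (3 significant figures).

19.1 mg/L

100 ML/d = 1.157 m³/s.
Travel time to the compliance point: t = 2.8e+04/0.23 = 1.217e+05 s = 1.409 d; decay factor exp(−0.055·1.409) = 0.9254.
So the concentration just after mixing may be at most 0.201/0.9254 = 0.2172 mg/L.
Mass balance: 0.2172·139.2 = 1.157·Cₑ + 138·0.059.
Cₑ = (30.22 − 8.142) / 1.157 = 19.08 mg/L.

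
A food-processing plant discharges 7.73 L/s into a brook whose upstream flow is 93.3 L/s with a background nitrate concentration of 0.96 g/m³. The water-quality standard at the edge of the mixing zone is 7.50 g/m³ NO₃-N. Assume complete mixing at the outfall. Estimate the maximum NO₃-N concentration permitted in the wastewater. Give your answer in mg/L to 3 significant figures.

86.4 mg/L

7.73 L/s = 0.00773 m³/s.
93.3 L/s = 0.0933 m³/s.
Mass balance: 7.5·0.101 = 0.00773·Cₑ + 0.0933·0.96.
Cₑ = (0.7577 − 0.08957) / 0.00773 = 86.44 mg/L.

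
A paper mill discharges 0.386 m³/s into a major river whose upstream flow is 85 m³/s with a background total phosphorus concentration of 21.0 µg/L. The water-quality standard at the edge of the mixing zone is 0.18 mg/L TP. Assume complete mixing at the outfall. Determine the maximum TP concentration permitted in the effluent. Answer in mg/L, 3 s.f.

35.2 mg/L

21.0 µg/L = 0.021 mg/L.
Mass balance: 0.18·85.39 = 0.386·Cₑ + 85·0.021.
Cₑ = (15.37 − 1.785) / 0.386 = 35.19 mg/L.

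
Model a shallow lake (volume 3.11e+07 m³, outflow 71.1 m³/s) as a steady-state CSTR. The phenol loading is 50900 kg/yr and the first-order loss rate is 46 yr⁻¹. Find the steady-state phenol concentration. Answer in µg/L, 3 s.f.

13.9 µg/L

Outflow Q = 71.1 m³/s × 3.156e+07 s/yr = 2.244e+09 m³/yr.
Steady-state CSTR mass balance: W = Q·C + k·V·C, so C = W/(Q + kV).
Q + kV = 2.244e+09 + 46·3.11e+07 = 3.674e+09 m³/yr.
C = 50900/3.674e+09 = 1.385e-05 kg/m³ = 0.01385 mg/L = 13.85 µg/L.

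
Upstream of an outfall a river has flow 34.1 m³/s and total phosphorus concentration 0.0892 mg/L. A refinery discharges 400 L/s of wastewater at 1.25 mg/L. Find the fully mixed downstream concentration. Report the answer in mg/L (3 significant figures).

400 L/s = 0.4 m³/s.
By mass balance at complete mixing, C = (0.4·1.25 + 34.1·0.0892) / (0.4 + 34.1) = 3.542/34.5 = 0.1027 mg/L.

0.103 mg/L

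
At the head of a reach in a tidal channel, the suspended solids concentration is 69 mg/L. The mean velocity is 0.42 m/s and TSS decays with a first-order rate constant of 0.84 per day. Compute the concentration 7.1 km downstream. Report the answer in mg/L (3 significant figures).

58.5 mg/L

Travel time t = 7.1 km / 0.42 m/s = 7100/0.42 = 1.69e+04 s = 0.1957 d.
First-order decay: C = 69·exp(−0.84·0.1957) = 69·0.8484 = 58.54 mg/L.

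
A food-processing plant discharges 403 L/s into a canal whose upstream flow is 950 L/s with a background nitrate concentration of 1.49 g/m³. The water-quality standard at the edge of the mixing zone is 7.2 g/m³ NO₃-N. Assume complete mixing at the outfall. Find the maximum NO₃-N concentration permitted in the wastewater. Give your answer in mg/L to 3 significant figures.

403 L/s = 0.403 m³/s.
950 L/s = 0.95 m³/s.
Mass balance: 7.2·1.353 = 0.403·Cₑ + 0.95·1.49.
Cₑ = (9.742 − 1.415) / 0.403 = 20.66 mg/L.

20.7 mg/L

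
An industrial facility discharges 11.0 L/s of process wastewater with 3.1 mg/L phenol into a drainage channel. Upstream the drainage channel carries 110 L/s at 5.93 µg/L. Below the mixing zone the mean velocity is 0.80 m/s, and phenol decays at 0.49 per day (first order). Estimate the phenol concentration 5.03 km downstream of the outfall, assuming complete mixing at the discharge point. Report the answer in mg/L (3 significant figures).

11.0 L/s = 0.011 m³/s.
110 L/s = 0.11 m³/s.
5.93 µg/L = 0.00593 mg/L.
After complete mixing, C₀ = (0.011·3.1 + 0.11·0.00593) / 0.121 = 0.2872 mg/L.
Travel time t = 5030 m / 0.80 m/s = 6288 s = 0.07277 d.
C = 0.2872·exp(−0.49·0.07277) = 0.2872·0.965 = 0.2771 mg/L.

0.277 mg/L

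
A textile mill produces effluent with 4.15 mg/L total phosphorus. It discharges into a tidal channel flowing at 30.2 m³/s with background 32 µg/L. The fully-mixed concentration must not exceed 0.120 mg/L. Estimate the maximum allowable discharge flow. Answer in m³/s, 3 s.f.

0.659 m³/s

32 µg/L = 0.032 mg/L.
Mass balance at complete mixing: C_std·(Q_w + Q_r) = Q_w·C_e + Q_r·C_b.
Rearranging, Q_w = Q_r·(C_std − C_b)/(C_e − C_std) = 30.2·(0.12 − 0.032) / (4.15 − 0.12) = 0.6595 m³/s.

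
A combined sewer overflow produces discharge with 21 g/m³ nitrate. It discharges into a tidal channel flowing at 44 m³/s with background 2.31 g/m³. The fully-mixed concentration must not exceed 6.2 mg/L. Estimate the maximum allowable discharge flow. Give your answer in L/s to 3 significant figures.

Mass balance at complete mixing: C_std·(Q_w + Q_r) = Q_w·C_e + Q_r·C_b.
Rearranging, Q_w = Q_r·(C_std − C_b)/(C_e − C_std) = 44·(6.2 − 2.31) / (21 − 6.2) = 11.56 m³/s.
= 1.156e+04 L/s.

11600 L/s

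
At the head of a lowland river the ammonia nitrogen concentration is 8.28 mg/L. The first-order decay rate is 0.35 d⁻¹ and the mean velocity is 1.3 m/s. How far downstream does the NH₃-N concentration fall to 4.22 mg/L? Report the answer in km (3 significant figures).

216 km

From C = C₀·e^(−kt), t = ln(C₀/C)/k = ln(8.28/4.22)/0.35 = 0.674/0.35 = 1.926 d.
Distance = v·t = 1.3 m/s × 1.664e+05 s = 2.163e+05 m = 216.3 km.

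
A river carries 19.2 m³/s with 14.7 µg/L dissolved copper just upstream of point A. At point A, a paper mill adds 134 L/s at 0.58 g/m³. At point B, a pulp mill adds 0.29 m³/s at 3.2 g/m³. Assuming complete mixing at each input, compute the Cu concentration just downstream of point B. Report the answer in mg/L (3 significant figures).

14.7 µg/L = 0.0147 mg/L.
134 L/s = 0.134 m³/s.
After input A: C = (19.2·0.0147 + 0.134·0.58) / 19.33 = 0.01862 mg/L.
After input B: C = (19.33·0.01862 + 0.29·3.2) / 19.62 = 0.06563 mg/L.

0.0656 mg/L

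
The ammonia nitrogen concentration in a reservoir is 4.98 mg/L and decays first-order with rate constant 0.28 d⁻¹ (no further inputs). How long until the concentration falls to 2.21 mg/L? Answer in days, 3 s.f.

2.90 d

t = ln(C₀/C)/k = ln(4.98/2.21)/0.28 = 0.8124/0.28 = 2.902 d.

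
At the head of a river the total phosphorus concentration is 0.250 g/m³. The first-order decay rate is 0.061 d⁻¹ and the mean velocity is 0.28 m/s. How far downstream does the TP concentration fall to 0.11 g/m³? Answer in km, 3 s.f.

326 km

From C = C₀·e^(−kt), t = ln(C₀/C)/k = ln(0.250/0.11)/0.061 = 0.821/0.061 = 13.46 d.
Distance = v·t = 0.28 m/s × 1.163e+06 s = 3.256e+05 m = 325.6 km.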